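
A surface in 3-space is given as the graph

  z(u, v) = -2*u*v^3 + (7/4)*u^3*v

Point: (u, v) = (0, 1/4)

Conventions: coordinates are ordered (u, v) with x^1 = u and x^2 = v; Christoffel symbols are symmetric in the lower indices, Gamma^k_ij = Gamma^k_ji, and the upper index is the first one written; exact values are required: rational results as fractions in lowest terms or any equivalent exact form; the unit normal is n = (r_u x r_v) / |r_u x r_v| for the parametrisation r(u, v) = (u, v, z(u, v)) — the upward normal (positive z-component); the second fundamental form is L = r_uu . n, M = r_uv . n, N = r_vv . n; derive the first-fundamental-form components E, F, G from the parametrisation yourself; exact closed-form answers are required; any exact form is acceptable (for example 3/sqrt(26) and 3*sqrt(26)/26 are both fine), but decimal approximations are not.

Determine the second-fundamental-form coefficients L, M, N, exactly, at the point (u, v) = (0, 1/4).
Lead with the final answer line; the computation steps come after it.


Answer: L = 0, M = -12*sqrt(41)/205, N = 0

z_u = -1/32, z_v = 0, z_uu = 0, z_uv = -3/8, z_vv = 0
E = 1025/1024, F = 0, G = 1; answer radicand W^2 = 1025/1024
unnormalised second-form numerators: l = 0, m = -3/8, n = 0; L = l/sqrt(1025/1024), and similarly M = m/sqrt(W^2), N = n/sqrt(W^2)


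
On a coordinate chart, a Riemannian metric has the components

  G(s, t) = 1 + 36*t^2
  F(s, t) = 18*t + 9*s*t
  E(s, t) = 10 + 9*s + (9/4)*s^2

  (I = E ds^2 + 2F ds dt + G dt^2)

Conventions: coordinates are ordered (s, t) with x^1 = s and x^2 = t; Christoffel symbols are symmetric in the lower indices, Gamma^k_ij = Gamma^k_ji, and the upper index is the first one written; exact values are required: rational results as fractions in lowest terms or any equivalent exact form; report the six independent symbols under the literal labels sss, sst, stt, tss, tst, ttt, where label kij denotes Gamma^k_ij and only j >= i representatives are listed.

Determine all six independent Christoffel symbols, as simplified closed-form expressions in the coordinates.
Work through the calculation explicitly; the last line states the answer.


E = 10 + 9*s + (9/4)*s^2; F = 18*t + 9*s*t; G = 1 + 36*t^2
Gamma^k_ij = (1/2) g^{kl} (d_i g_jl + d_j g_il - d_l g_ij), with g^inv = (1/(EG-F^2)) [[G, -F], [-F, E]]
first partials: E_s = 9 + (9/2)*s, E_t = 0, F_s = 9*t, F_t = 18 + 9*s, G_s = 0, G_t = 72*t
D = EG - F^2 = 10 + 9*s + 36*t^2 + (9/4)*s^2
expanded: Gamma^s_ss = (G E_s - 2F F_s + F E_t)/(2D), Gamma^s_st = (G E_t - F G_s)/(2D), Gamma^s_tt = (2G F_t - G G_s - F G_t)/(2D), Gamma^t_ss = (2E F_s - E E_t - F E_s)/(2D), Gamma^t_st = (E G_s - F E_t)/(2D), Gamma^t_tt = (E G_t - 2F F_t + F G_s)/(2D); substitute and cancel common factors

Answer: Gamma_sss = (9*s + 18)/(9*s^2 + 36*s + 144*t^2 + 40), Gamma_sst = 0, Gamma_stt = (36*s + 72)/(9*s^2 + 36*s + 144*t^2 + 40), Gamma_tss = 36*t/(9*s^2 + 36*s + 144*t^2 + 40), Gamma_tst = 0, Gamma_ttt = 144*t/(9*s^2 + 36*s + 144*t^2 + 40)


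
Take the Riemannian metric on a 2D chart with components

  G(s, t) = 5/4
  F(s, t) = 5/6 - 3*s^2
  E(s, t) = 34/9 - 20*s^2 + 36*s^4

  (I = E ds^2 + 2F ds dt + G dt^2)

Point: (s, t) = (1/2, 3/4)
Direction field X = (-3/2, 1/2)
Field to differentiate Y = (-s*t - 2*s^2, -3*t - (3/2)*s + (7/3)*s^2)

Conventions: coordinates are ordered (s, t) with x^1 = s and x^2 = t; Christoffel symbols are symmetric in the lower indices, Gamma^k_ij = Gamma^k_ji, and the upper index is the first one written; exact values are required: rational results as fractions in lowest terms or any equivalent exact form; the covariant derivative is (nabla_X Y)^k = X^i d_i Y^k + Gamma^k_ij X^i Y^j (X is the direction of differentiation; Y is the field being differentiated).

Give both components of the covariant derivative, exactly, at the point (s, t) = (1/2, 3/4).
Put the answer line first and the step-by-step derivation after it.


Answer: (nabla_X Y)^s = 131/46, (nabla_X Y)^t = -1073/184

E = 37/36, F = 1/12, G = 5/4 at the point
E_s = -2, E_t = 0, F_s = -3, F_t = 0, G_s = 0, G_t = 0
EG - F^2 = 23/18;  g^inv = (18/23) * [[5/4, -1/12], [-1/12, 37/36]]
first-kind symbols [ij,l] = (1/2)(d_i g_jl + d_j g_il - d_l g_ij): [ss,s] = E_s/2 = -1, [ss,t] = F_s - E_t/2 = -3, [st,s] = E_t/2 = 0, [st,t] = G_s/2 = 0, [tt,s] = F_t - G_s/2 = 0, [tt,t] = G_t/2 = 0
Gamma^s_ij = (G*[ij,s] - F*[ij,t])/(EG - F^2), Gamma^t_ij = (E*[ij,t] - F*[ij,s])/(EG - F^2)
Gamma_sss = -18/23, Gamma_sst = 0, Gamma_stt = 0, Gamma_tss = -54/23, Gamma_tst = 0, Gamma_ttt = 0
X = (-3/2, 1/2), Y = (-7/8, -29/12) at the point


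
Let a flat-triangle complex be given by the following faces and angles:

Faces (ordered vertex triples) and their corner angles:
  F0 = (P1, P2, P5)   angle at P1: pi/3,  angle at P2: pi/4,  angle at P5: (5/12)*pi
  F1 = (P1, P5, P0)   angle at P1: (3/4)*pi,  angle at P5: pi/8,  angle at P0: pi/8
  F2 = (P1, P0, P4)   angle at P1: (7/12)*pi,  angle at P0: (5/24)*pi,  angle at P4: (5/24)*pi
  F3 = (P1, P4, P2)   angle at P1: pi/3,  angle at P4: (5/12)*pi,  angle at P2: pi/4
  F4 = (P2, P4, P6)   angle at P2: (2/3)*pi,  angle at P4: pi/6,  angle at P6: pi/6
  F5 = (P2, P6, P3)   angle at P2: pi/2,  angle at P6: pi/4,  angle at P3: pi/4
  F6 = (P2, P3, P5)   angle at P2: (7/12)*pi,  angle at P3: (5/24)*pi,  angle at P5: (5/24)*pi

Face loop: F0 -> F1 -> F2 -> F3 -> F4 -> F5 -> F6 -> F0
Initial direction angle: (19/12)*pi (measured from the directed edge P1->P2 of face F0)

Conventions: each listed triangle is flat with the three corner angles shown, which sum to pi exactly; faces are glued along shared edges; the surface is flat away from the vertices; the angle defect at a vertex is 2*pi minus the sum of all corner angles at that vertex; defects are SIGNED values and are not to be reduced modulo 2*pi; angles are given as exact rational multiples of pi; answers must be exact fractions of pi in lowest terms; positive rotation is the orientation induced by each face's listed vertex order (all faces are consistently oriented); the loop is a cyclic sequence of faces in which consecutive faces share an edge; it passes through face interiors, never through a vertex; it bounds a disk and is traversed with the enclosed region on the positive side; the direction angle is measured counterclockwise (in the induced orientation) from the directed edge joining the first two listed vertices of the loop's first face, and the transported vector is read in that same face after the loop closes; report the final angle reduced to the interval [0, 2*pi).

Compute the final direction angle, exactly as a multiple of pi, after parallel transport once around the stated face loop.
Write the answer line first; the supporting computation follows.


Answer: final direction angle = (4/3)*pi

enclosed vertex P1: corner angles sum to 2*pi, defect = 2*pi - 2*pi = 0
enclosed vertex P2: corner angles sum to (9/4)*pi, defect = 2*pi - (9/4)*pi = -pi/4
the final direction is the initial angle plus the enclosed defects, taken mod 2*pi in the induced orientation
final angle = (19/12)*pi - pi/4 = (4/3)*pi (mod 2*pi)


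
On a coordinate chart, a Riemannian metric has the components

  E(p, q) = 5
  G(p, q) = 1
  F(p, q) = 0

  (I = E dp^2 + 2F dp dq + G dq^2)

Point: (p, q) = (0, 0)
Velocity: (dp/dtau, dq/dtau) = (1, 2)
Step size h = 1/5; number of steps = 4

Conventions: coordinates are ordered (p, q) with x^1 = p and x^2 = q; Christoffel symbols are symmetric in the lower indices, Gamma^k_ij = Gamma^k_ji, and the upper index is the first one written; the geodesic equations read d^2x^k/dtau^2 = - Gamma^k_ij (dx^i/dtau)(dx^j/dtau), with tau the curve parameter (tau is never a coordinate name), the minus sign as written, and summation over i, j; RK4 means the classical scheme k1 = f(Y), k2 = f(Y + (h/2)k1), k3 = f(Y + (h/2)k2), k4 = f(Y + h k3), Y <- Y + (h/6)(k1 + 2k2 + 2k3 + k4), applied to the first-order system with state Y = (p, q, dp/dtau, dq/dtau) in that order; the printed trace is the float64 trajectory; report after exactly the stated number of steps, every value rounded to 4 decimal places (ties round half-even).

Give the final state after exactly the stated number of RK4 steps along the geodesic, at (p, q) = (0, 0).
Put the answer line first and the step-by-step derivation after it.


Answer: p = 0.8000, q = 1.6000, dp/dtau = 1.0000, dq/dtau = 2.0000

f(Y) = (dp/dtau, dq/dtau, -Gamma^p_ij Y'^i Y'^j, -Gamma^q_ij Y'^i Y'^j) with the Gammas evaluated at the stage position; h = 0.200000; intermediate values shown to 6 dp
step 0: p = 0.0000, q = 0.0000, dp/dtau = 1.0000, dq/dtau = 2.0000
step 1:
  k1: at (p, q) = (0.000000, 0.000000), (dp/dtau, dq/dtau) = (1.000000, 2.000000); Gamma_ppp = 0.000000, Gamma_ppq = 0.000000, Gamma_pqq = 0.000000, Gamma_qpp = 0.000000, Gamma_qpq = 0.000000, Gamma_qqq = 0.000000; k1 = (1.000000, 2.000000, 0.000000, 0.000000)
  k2: at (p, q) = (0.100000, 0.200000), (dp/dtau, dq/dtau) = (1.000000, 2.000000); Gamma_ppp = 0.000000, Gamma_ppq = 0.000000, Gamma_pqq = 0.000000, Gamma_qpp = 0.000000, Gamma_qpq = 0.000000, Gamma_qqq = 0.000000; k2 = (1.000000, 2.000000, 0.000000, 0.000000)
  k3: at (p, q) = (0.100000, 0.200000), (dp/dtau, dq/dtau) = (1.000000, 2.000000); Gamma_ppp = 0.000000, Gamma_ppq = 0.000000, Gamma_pqq = 0.000000, Gamma_qpp = 0.000000, Gamma_qpq = 0.000000, Gamma_qqq = 0.000000; k3 = (1.000000, 2.000000, 0.000000, 0.000000)
  k4: at (p, q) = (0.200000, 0.400000), (dp/dtau, dq/dtau) = (1.000000, 2.000000); Gamma_ppp = 0.000000, Gamma_ppq = 0.000000, Gamma_pqq = 0.000000, Gamma_qpp = 0.000000, Gamma_qpq = 0.000000, Gamma_qqq = 0.000000; k4 = (1.000000, 2.000000, 0.000000, 0.000000)
  Y <- Y + (h/6)(k1 + 2k2 + 2k3 + k4): p = 0.2000, q = 0.4000, dp/dtau = 1.0000, dq/dtau = 2.0000
step 2:
  k1: at (p, q) = (0.200000, 0.400000), (dp/dtau, dq/dtau) = (1.000000, 2.000000); Gamma_ppp = 0.000000, Gamma_ppq = 0.000000, Gamma_pqq = 0.000000, Gamma_qpp = 0.000000, Gamma_qpq = 0.000000, Gamma_qqq = 0.000000; k1 = (1.000000, 2.000000, 0.000000, 0.000000)
  k2: at (p, q) = (0.300000, 0.600000), (dp/dtau, dq/dtau) = (1.000000, 2.000000); Gamma_ppp = 0.000000, Gamma_ppq = 0.000000, Gamma_pqq = 0.000000, Gamma_qpp = 0.000000, Gamma_qpq = 0.000000, Gamma_qqq = 0.000000; k2 = (1.000000, 2.000000, 0.000000, 0.000000)
  k3: at (p, q) = (0.300000, 0.600000), (dp/dtau, dq/dtau) = (1.000000, 2.000000); Gamma_ppp = 0.000000, Gamma_ppq = 0.000000, Gamma_pqq = 0.000000, Gamma_qpp = 0.000000, Gamma_qpq = 0.000000, Gamma_qqq = 0.000000; k3 = (1.000000, 2.000000, 0.000000, 0.000000)
  k4: at (p, q) = (0.400000, 0.800000), (dp/dtau, dq/dtau) = (1.000000, 2.000000); Gamma_ppp = 0.000000, Gamma_ppq = 0.000000, Gamma_pqq = 0.000000, Gamma_qpp = 0.000000, Gamma_qpq = 0.000000, Gamma_qqq = 0.000000; k4 = (1.000000, 2.000000, 0.000000, 0.000000)
  Y <- Y + (h/6)(k1 + 2k2 + 2k3 + k4): p = 0.4000, q = 0.8000, dp/dtau = 1.0000, dq/dtau = 2.0000
step 3:
  k1: at (p, q) = (0.400000, 0.800000), (dp/dtau, dq/dtau) = (1.000000, 2.000000); Gamma_ppp = 0.000000, Gamma_ppq = 0.000000, Gamma_pqq = 0.000000, Gamma_qpp = 0.000000, Gamma_qpq = 0.000000, Gamma_qqq = 0.000000; k1 = (1.000000, 2.000000, 0.000000, 0.000000)
  k2: at (p, q) = (0.500000, 1.000000), (dp/dtau, dq/dtau) = (1.000000, 2.000000); Gamma_ppp = 0.000000, Gamma_ppq = 0.000000, Gamma_pqq = 0.000000, Gamma_qpp = 0.000000, Gamma_qpq = 0.000000, Gamma_qqq = 0.000000; k2 = (1.000000, 2.000000, 0.000000, 0.000000)
  k3: at (p, q) = (0.500000, 1.000000), (dp/dtau, dq/dtau) = (1.000000, 2.000000); Gamma_ppp = 0.000000, Gamma_ppq = 0.000000, Gamma_pqq = 0.000000, Gamma_qpp = 0.000000, Gamma_qpq = 0.000000, Gamma_qqq = 0.000000; k3 = (1.000000, 2.000000, 0.000000, 0.000000)
  k4: at (p, q) = (0.600000, 1.200000), (dp/dtau, dq/dtau) = (1.000000, 2.000000); Gamma_ppp = 0.000000, Gamma_ppq = 0.000000, Gamma_pqq = 0.000000, Gamma_qpp = 0.000000, Gamma_qpq = 0.000000, Gamma_qqq = 0.000000; k4 = (1.000000, 2.000000, 0.000000, 0.000000)
  Y <- Y + (h/6)(k1 + 2k2 + 2k3 + k4): p = 0.6000, q = 1.2000, dp/dtau = 1.0000, dq/dtau = 2.0000
step 4:
  k1: at (p, q) = (0.600000, 1.200000), (dp/dtau, dq/dtau) = (1.000000, 2.000000); Gamma_ppp = 0.000000, Gamma_ppq = 0.000000, Gamma_pqq = 0.000000, Gamma_qpp = 0.000000, Gamma_qpq = 0.000000, Gamma_qqq = 0.000000; k1 = (1.000000, 2.000000, 0.000000, 0.000000)
  k2: at (p, q) = (0.700000, 1.400000), (dp/dtau, dq/dtau) = (1.000000, 2.000000); Gamma_ppp = 0.000000, Gamma_ppq = 0.000000, Gamma_pqq = 0.000000, Gamma_qpp = 0.000000, Gamma_qpq = 0.000000, Gamma_qqq = 0.000000; k2 = (1.000000, 2.000000, 0.000000, 0.000000)
  k3: at (p, q) = (0.700000, 1.400000), (dp/dtau, dq/dtau) = (1.000000, 2.000000); Gamma_ppp = 0.000000, Gamma_ppq = 0.000000, Gamma_pqq = 0.000000, Gamma_qpp = 0.000000, Gamma_qpq = 0.000000, Gamma_qqq = 0.000000; k3 = (1.000000, 2.000000, 0.000000, 0.000000)
  k4: at (p, q) = (0.800000, 1.600000), (dp/dtau, dq/dtau) = (1.000000, 2.000000); Gamma_ppp = 0.000000, Gamma_ppq = 0.000000, Gamma_pqq = 0.000000, Gamma_qpp = 0.000000, Gamma_qpq = 0.000000, Gamma_qqq = 0.000000; k4 = (1.000000, 2.000000, 0.000000, 0.000000)
  Y <- Y + (h/6)(k1 + 2k2 + 2k3 + k4): p = 0.8000, q = 1.6000, dp/dtau = 1.0000, dq/dtau = 2.0000


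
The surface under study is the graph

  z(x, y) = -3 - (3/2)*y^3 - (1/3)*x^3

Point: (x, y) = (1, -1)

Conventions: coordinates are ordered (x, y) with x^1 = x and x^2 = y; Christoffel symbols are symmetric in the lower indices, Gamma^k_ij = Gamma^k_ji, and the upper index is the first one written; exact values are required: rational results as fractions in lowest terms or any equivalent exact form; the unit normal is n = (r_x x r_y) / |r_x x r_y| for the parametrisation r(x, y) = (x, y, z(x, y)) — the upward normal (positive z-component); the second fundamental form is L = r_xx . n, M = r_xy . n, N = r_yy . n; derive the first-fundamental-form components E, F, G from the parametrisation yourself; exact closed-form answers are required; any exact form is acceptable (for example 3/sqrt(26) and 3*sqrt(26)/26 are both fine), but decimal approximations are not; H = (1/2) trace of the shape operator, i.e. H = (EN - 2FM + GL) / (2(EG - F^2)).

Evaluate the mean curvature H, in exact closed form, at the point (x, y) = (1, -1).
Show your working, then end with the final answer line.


z_x = -1, z_y = -9/2, z_xx = -2, z_xy = 0, z_yy = 9
E = 2, F = 9/2, G = 85/4; answer radicand W^2 = 89/4
unnormalised second-form numerators: l = -2, m = 0, n = 9; L = l/sqrt(89/4), and similarly M = m/sqrt(W^2), N = n/sqrt(W^2)
H = (E*n - 2*F*m + G*l) / (2*(EG - F^2)*sqrt(W^2)); E*n - 2*F*m + G*l = -49/2, EG - F^2 = 89/4, so H = (-49/89)/sqrt(89/4)

Answer: H = -98*sqrt(89)/7921


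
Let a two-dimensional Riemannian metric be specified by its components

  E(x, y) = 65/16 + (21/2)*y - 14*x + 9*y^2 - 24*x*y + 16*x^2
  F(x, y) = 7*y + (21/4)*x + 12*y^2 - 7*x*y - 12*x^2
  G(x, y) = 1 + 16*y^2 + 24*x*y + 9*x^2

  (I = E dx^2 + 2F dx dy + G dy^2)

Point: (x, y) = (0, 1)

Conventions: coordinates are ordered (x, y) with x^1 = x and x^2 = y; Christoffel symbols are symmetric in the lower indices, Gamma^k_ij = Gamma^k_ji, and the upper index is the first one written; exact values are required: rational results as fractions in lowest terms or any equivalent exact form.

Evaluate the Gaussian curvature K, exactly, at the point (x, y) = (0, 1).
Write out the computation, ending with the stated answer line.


E = 377/16, F = 19, G = 17, EG - F^2 = 633/16 at the point
E_x = -38, E_y = 57/2, F_x = -7/4, F_y = 31, G_x = 24, G_y = 32
E_yy = 18, F_xy = -7, G_xx = 18
Apply the Brioschi formula K = (det M1 - det M2)/(EG - F^2)^2 over the derivative matrices of E, F, G.
M1 = [[-E_yy/2 + F_xy - G_xx/2, E_x/2, F_x - E_y/2], [F_y - G_x/2, E, F], [G_y/2, F, G]] = [[-25, -19, -16], [19, 377/16, 19], [16, 19, 17]]; det M1 = -5953/16
M2 = [[0, E_y/2, G_x/2], [E_y/2, E, F], [G_x/2, F, G]] = [[0, 57/4, 12], [57/4, 377/16, 19], [12, 19, 17]]; det M2 = -5553/16
det M1 - det M2 = -25; K = -25 / (633/16)^2 = -6400/400689

Answer: K = -6400/400689


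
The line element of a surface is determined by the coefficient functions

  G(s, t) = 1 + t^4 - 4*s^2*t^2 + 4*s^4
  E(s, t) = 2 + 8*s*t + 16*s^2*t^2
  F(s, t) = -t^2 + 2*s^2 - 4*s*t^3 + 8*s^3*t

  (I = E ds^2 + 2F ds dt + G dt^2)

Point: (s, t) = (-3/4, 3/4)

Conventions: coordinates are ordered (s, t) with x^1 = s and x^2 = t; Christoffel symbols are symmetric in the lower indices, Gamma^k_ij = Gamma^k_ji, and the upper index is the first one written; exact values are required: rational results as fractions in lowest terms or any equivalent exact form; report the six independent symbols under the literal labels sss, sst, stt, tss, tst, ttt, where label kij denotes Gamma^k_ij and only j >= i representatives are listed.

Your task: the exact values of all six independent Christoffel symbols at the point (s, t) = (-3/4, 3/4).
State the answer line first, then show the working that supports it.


Answer: Gamma_sss = -960/737, Gamma_sst = 960/737, Gamma_stt = 480/737, Gamma_tss = 432/737, Gamma_tst = -432/737, Gamma_ttt = -216/737

E = 41/16, F = -45/64, G = 337/256 at the point
E_s = -15/2, E_t = 15/2, F_s = 87/16, F_t = 3/16, G_s = -27/8, G_t = -27/16
EG - F^2 = 737/256;  g^inv = (256/737) * [[337/256, 45/64], [45/64, 41/16]]
first-kind symbols [ij,l] = (1/2)(d_i g_jl + d_j g_il - d_l g_ij): [ss,s] = E_s/2 = -15/4, [ss,t] = F_s - E_t/2 = 27/16, [st,s] = E_t/2 = 15/4, [st,t] = G_s/2 = -27/16, [tt,s] = F_t - G_s/2 = 15/8, [tt,t] = G_t/2 = -27/32
Gamma^s_ij = (G*[ij,s] - F*[ij,t])/(EG - F^2), Gamma^t_ij = (E*[ij,t] - F*[ij,s])/(EG - F^2)


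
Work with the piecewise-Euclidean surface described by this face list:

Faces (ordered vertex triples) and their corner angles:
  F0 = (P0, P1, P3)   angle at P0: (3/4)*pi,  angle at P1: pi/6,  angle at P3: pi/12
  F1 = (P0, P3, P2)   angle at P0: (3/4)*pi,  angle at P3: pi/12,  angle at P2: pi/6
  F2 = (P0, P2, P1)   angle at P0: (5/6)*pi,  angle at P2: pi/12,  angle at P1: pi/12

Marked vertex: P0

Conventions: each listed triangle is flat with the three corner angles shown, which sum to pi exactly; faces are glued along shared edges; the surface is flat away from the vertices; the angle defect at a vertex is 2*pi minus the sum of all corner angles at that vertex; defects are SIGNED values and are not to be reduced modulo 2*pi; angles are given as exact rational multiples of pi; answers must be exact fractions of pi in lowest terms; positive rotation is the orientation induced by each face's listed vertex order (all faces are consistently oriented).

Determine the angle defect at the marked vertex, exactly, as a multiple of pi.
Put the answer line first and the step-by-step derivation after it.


Answer: defect(P0) = -pi/3

Sum of corner angles at P0: (7/3)*pi
defect = 2*pi - (7/3)*pi


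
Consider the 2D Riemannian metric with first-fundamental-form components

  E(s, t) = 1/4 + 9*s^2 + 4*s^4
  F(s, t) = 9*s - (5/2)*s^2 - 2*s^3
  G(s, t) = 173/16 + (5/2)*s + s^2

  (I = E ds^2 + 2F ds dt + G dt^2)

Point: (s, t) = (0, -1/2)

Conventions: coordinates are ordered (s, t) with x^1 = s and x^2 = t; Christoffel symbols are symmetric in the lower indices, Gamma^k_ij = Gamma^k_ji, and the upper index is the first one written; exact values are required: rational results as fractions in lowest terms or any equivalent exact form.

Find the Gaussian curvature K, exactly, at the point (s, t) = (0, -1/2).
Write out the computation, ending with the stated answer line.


E = 1/4, F = 0, G = 173/16, EG - F^2 = 173/64 at the point
E_s = 0, E_t = 0, F_s = 9, F_t = 0, G_s = 5/2, G_t = 0
E_tt = 0, F_st = 0, G_ss = 2
The intrinsic route: Brioschi's K = (det M1 - det M2)/(EG - F^2)^2.
M1 = [[-E_tt/2 + F_st - G_ss/2, E_s/2, F_s - E_t/2], [F_t - G_s/2, E, F], [G_t/2, F, G]] = [[-1, 0, 9], [-5/4, 1/4, 0], [0, 0, 173/16]]; det M1 = -173/64
M2 = [[0, E_t/2, G_s/2], [E_t/2, E, F], [G_s/2, F, G]] = [[0, 0, 5/4], [0, 1/4, 0], [5/4, 0, 173/16]]; det M2 = -25/64
det M1 - det M2 = -37/16; K = -37/16 / (173/64)^2 = -9472/29929

Answer: K = -9472/29929


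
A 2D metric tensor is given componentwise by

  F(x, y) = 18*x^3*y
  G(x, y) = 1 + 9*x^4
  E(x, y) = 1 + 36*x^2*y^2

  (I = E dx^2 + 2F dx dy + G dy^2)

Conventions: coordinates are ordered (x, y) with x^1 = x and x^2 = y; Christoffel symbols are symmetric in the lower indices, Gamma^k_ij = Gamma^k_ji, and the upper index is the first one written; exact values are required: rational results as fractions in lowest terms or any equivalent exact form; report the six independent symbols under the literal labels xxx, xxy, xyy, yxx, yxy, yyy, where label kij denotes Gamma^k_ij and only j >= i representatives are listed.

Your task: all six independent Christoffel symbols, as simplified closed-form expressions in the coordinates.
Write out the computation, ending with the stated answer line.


E = 1 + 36*x^2*y^2; F = 18*x^3*y; G = 1 + 9*x^4
Gamma^k_ij = (1/2) g^{kl} (d_i g_jl + d_j g_il - d_l g_ij), with g^inv = (1/(EG-F^2)) [[G, -F], [-F, E]]
first partials: E_x = 72*x*y^2, E_y = 72*x^2*y, F_x = 54*x^2*y, F_y = 18*x^3, G_x = 36*x^3, G_y = 0
D = EG - F^2 = 1 + 36*x^2*y^2 + 9*x^4
expanded: Gamma^x_xx = (G E_x - 2F F_x + F E_y)/(2D), Gamma^x_xy = (G E_y - F G_x)/(2D), Gamma^x_yy = (2G F_y - G G_x - F G_y)/(2D), Gamma^y_xx = (2E F_x - E E_y - F E_x)/(2D), Gamma^y_xy = (E G_x - F E_y)/(2D), Gamma^y_yy = (E G_y - 2F F_y + F G_x)/(2D); substitute and cancel common factors

Answer: Gamma_xxx = 36*x*y^2/(9*x^4 + 36*x^2*y^2 + 1), Gamma_xxy = 36*x^2*y/(9*x^4 + 36*x^2*y^2 + 1), Gamma_xyy = 0, Gamma_yxx = 18*x^2*y/(9*x^4 + 36*x^2*y^2 + 1), Gamma_yxy = 18*x^3/(9*x^4 + 36*x^2*y^2 + 1), Gamma_yyy = 0


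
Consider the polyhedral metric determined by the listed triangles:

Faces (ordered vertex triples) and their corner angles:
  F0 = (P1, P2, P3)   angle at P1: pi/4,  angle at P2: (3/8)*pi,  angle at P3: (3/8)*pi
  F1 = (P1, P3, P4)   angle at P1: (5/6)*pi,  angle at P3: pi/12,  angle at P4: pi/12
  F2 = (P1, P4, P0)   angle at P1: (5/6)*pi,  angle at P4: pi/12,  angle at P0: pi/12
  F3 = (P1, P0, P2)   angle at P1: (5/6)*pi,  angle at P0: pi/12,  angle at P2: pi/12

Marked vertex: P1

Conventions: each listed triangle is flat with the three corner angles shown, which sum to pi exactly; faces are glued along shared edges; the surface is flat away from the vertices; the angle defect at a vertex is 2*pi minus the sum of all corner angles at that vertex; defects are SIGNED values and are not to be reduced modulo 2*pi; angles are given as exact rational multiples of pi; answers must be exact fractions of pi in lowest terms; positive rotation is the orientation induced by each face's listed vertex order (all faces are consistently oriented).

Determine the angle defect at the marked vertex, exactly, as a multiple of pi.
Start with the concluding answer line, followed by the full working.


Answer: defect(P1) = (-3/4)*pi

Sum of corner angles at P1: (11/4)*pi
defect = 2*pi - (11/4)*pi


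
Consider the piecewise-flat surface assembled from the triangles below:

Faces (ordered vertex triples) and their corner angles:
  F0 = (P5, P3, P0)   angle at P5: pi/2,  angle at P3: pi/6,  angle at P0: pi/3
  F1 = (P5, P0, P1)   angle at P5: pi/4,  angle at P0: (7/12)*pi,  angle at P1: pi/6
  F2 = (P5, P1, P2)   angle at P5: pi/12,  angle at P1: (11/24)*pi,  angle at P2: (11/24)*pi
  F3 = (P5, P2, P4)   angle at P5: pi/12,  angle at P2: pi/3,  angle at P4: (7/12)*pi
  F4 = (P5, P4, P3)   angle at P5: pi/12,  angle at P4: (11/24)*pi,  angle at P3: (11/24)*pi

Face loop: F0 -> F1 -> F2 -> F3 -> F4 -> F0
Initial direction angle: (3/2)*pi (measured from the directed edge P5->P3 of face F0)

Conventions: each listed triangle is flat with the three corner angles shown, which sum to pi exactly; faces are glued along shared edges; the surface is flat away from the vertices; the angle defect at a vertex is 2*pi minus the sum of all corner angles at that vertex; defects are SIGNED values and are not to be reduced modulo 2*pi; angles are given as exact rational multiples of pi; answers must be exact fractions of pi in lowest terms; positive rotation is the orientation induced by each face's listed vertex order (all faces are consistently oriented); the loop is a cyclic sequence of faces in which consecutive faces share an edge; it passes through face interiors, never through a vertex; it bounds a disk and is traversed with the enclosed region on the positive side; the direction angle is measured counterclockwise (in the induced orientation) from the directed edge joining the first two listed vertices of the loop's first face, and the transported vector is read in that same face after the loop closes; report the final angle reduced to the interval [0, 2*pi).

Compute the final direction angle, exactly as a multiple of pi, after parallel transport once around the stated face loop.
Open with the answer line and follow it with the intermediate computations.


Answer: final direction angle = pi/2

enclosed vertex P5: corner angles sum to pi, defect = 2*pi - pi = pi
the rotation equals the total enclosed defect, so the final angle is initial + defects (mod 2*pi)
final angle = (3/2)*pi + pi = pi/2 (mod 2*pi)


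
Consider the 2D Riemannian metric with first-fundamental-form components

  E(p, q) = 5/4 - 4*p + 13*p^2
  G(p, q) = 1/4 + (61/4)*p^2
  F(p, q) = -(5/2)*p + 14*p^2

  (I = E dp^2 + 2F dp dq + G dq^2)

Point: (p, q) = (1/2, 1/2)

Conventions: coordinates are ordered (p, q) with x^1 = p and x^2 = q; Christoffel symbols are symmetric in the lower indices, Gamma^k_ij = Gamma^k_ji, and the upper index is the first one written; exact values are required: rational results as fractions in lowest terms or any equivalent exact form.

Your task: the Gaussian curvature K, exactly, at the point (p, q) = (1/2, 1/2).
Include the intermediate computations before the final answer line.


E = 5/2, F = 9/4, G = 65/16, EG - F^2 = 163/32 at the point
E_p = 9, E_q = 0, F_p = 23/2, F_q = 0, G_p = 61/4, G_q = 0
E_qq = 0, F_pq = 0, G_pp = 61/2
Compute both Brioschi determinants and normalise by (EG - F^2)^2.
M1 = [[-E_qq/2 + F_pq - G_pp/2, E_p/2, F_p - E_q/2], [F_q - G_p/2, E, F], [G_q/2, F, G]] = [[-61/4, 9/2, 23/2], [-61/8, 5/2, 9/4], [0, 9/4, 65/16]]; det M1 = -34709/256
M2 = [[0, E_q/2, G_p/2], [E_q/2, E, F], [G_p/2, F, G]] = [[0, 0, 61/8], [0, 5/2, 9/4], [61/8, 9/4, 65/16]]; det M2 = -18605/128
det M1 - det M2 = 2501/256; K = 2501/256 / (163/32)^2 = 10004/26569

Answer: K = 10004/26569


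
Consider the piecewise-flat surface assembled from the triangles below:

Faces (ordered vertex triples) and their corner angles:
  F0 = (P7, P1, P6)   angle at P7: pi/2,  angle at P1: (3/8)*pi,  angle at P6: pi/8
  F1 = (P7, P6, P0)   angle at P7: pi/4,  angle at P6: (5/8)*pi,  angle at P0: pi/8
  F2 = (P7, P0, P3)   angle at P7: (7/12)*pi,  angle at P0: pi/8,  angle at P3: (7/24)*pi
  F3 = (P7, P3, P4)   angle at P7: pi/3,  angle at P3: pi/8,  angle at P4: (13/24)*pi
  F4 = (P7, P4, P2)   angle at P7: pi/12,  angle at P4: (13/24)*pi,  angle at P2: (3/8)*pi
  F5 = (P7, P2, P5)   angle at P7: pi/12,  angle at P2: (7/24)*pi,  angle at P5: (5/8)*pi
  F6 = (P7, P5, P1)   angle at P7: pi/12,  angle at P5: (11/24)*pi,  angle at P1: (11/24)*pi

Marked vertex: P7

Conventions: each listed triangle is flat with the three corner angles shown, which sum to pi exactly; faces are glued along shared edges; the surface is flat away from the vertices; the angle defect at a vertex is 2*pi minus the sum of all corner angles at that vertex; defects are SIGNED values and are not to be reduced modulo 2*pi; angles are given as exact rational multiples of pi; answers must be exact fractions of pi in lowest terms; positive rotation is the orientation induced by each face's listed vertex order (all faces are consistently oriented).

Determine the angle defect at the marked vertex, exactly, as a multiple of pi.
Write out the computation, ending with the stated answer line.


Sum of corner angles at P7: (23/12)*pi
defect = 2*pi - (23/12)*pi

Answer: defect(P7) = pi/12


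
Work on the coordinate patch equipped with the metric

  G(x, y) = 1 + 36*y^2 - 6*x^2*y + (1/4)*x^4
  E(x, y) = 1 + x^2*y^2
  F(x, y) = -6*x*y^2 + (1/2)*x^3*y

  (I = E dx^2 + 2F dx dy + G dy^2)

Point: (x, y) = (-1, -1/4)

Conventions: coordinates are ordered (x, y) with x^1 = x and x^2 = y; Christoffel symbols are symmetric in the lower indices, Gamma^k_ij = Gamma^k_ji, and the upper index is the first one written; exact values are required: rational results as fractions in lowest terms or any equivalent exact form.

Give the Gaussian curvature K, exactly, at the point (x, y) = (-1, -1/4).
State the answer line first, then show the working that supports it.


Answer: K = 128/6561

E = 17/16, F = 1/2, G = 5, EG - F^2 = 81/16 at the point
E_x = -1/8, E_y = -1/2, F_x = -3/4, F_y = -7/2, G_x = -4, G_y = -24
E_yy = 2, F_xy = 9/2, G_xx = 6
The intrinsic route: Brioschi's K = (det M1 - det M2)/(EG - F^2)^2.
M1 = [[-E_yy/2 + F_xy - G_xx/2, E_x/2, F_x - E_y/2], [F_y - G_x/2, E, F], [G_y/2, F, G]] = [[1/2, -1/16, -1/2], [-3/2, 17/16, 1/2], [-12, 1/2, 5]]; det M1 = -57/16
M2 = [[0, E_y/2, G_x/2], [E_y/2, E, F], [G_x/2, F, G]] = [[0, -1/4, -2], [-1/4, 17/16, 1/2], [-2, 1/2, 5]]; det M2 = -65/16
det M1 - det M2 = 1/2; K = 1/2 / (81/16)^2 = 128/6561


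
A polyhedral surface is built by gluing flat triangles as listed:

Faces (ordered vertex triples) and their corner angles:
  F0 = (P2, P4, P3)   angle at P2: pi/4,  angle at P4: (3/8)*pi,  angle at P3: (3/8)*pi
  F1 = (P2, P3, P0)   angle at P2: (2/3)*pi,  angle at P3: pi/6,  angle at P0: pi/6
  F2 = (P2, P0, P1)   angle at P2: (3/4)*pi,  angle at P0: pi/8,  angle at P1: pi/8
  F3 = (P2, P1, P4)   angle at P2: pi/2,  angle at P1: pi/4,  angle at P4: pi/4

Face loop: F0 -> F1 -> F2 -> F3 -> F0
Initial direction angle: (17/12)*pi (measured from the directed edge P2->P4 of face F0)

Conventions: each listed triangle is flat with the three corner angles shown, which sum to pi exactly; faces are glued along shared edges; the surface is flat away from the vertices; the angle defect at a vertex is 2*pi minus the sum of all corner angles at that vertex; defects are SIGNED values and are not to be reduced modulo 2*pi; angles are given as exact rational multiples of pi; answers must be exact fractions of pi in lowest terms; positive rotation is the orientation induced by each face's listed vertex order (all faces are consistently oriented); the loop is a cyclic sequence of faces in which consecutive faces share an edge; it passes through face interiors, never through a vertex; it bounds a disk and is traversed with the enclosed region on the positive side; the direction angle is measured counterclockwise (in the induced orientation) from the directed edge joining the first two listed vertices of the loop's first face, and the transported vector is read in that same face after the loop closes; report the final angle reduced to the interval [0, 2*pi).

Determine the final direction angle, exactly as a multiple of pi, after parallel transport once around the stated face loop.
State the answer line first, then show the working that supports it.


Answer: final direction angle = (5/4)*pi

enclosed vertex P2: corner angles sum to (13/6)*pi, defect = 2*pi - (13/6)*pi = -pi/6
summing the enclosed defects onto the initial angle, mod 2*pi in the induced orientation:
final angle = (17/12)*pi - pi/6 = (5/4)*pi (mod 2*pi)


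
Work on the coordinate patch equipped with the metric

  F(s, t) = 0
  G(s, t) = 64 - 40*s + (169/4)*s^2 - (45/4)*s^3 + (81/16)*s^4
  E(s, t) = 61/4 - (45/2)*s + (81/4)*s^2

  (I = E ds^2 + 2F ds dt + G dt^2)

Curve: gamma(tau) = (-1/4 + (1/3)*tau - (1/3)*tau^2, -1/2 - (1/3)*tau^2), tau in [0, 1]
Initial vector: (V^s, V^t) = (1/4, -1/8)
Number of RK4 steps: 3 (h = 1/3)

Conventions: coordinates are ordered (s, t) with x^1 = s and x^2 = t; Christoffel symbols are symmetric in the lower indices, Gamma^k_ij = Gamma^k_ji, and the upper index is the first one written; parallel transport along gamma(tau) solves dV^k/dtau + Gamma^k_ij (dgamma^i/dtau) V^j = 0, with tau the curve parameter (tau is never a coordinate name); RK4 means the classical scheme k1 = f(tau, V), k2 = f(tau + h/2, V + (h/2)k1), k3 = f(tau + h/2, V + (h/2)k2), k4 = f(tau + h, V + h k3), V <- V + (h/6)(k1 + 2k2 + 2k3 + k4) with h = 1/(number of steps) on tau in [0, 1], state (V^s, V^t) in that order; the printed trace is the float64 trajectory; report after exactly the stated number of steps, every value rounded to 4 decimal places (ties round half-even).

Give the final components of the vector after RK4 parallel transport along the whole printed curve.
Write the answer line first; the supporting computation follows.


Answer: V^s = 0.1849, V^t = -0.1542

gamma'(tau) = (1/3 - (2/3)*tau, -(2/3)*tau); f(tau, V)^k = -Gamma^k_ij(gamma(tau)) gamma'^i(tau) V^j; h = 1/3; intermediate values shown to 6 dp
curve data and Christoffel symbols at the stage parameters:
  tau = 0.000000: gamma = (-0.250000, -0.500000), gamma' = (0.333333, 0.000000); Gamma_sss = -0.736768, Gamma_sst = 0.000000, Gamma_stt = 1.435162, Gamma_tss = 0.000000, Gamma_tst = -0.413547, Gamma_ttt = 0.000000
  tau = 0.166667: gamma = (-0.203704, -0.509259), gamma' = (0.222222, -0.111111); Gamma_sss = -0.743702, Gamma_sst = 0.000000, Gamma_stt = 1.421730, Gamma_tss = 0.000000, Gamma_tst = -0.397166, Gamma_ttt = 0.000000
  tau = 0.333333: gamma = (-0.175926, -0.537037), gamma' = (0.111111, -0.222222); Gamma_sss = -0.746783, Gamma_sst = 0.000000, Gamma_stt = 1.412159, Gamma_tss = 0.000000, Gamma_tst = -0.386825, Gamma_ttt = 0.000000
  tau = 0.500000: gamma = (-0.166667, -0.583333), gamma' = (0.000000, -0.333333); Gamma_sss = -0.747604, Gamma_sst = 0.000000, Gamma_stt = 1.408679, Gamma_tss = 0.000000, Gamma_tst = -0.383292, Gamma_ttt = 0.000000
  tau = 0.666667: gamma = (-0.175926, -0.648148), gamma' = (-0.111111, -0.444444); Gamma_sss = -0.746783, Gamma_sst = 0.000000, Gamma_stt = 1.412159, Gamma_tss = 0.000000, Gamma_tst = -0.386825, Gamma_ttt = 0.000000
  tau = 0.833333: gamma = (-0.203704, -0.731481), gamma' = (-0.222222, -0.555556); Gamma_sss = -0.743702, Gamma_sst = 0.000000, Gamma_stt = 1.421730, Gamma_tss = 0.000000, Gamma_tst = -0.397166, Gamma_ttt = 0.000000
  tau = 1.000000: gamma = (-0.250000, -0.833333), gamma' = (-0.333333, -0.666667); Gamma_sss = -0.736768, Gamma_sst = 0.000000, Gamma_stt = 1.435162, Gamma_tss = 0.000000, Gamma_tst = -0.413547, Gamma_ttt = 0.000000
step 0: V^s = 0.2500, V^t = -0.1250
step 1: k1 = (0.061397, -0.017231), k2 = (0.022808, -0.022770), k3 = (0.021599, -0.022567), k4 = (-0.020246, -0.027805); V <- V + (h/6)(k1 + 2k2 + 2k3 + k4): V^s = 0.2572, V^t = -0.1325
step 2: k1 = (-0.020250, -0.027808), k2 = (-0.064411, -0.032432), k3 = (-0.064773, -0.031492), k4 = (-0.109325, -0.034362); V <- V + (h/6)(k1 + 2k2 + 2k3 + k4): V^s = 0.2357, V^t = -0.1431
step 3: k1 = (-0.109366, -0.034366), k2 = (-0.153484, -0.034843), k3 = (-0.152332, -0.033213), k4 = (-0.192910, -0.029722); V <- V + (h/6)(k1 + 2k2 + 2k3 + k4): V^s = 0.1849, V^t = -0.1542


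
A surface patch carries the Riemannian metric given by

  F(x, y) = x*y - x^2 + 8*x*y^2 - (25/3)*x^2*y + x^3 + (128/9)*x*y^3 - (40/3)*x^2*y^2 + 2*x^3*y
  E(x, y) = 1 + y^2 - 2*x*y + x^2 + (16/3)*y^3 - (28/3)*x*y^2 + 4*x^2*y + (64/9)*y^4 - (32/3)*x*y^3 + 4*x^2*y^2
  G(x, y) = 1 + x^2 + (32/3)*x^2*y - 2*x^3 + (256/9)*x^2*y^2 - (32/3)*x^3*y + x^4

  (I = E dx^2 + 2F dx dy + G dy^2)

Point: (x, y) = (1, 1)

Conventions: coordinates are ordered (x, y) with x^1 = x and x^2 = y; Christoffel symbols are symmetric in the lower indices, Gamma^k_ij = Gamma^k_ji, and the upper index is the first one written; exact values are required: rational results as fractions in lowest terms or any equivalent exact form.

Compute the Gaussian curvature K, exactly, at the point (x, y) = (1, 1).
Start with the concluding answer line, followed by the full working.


Answer: K = -2817/72361

E = 13/9, F = 32/9, G = 265/9, EG - F^2 = 269/9 at the point
E_x = -4, E_y = 52/9, F_x = -118/9, F_y = 80/3, G_x = 416/9, G_y = 512/9
E_yy = 134/3, F_xy = -13/3, G_xx = 146/9
By Brioschi, K is (det M1 - det M2) divided by (EG - F^2) squared.
M1 = [[-E_yy/2 + F_xy - G_xx/2, E_x/2, F_x - E_y/2], [F_y - G_x/2, E, F], [G_y/2, F, G]] = [[-313/9, -2, -16], [32/9, 13/9, 32/9], [256/9, 32/9, 265/9]]; det M1 = -46757/81
M2 = [[0, E_y/2, G_x/2], [E_y/2, E, F], [G_x/2, F, G]] = [[0, 26/9, 208/9], [26/9, 13/9, 32/9], [208/9, 32/9, 265/9]]; det M2 = -43940/81
det M1 - det M2 = -313/9; K = -313/9 / (269/9)^2 = -2817/72361


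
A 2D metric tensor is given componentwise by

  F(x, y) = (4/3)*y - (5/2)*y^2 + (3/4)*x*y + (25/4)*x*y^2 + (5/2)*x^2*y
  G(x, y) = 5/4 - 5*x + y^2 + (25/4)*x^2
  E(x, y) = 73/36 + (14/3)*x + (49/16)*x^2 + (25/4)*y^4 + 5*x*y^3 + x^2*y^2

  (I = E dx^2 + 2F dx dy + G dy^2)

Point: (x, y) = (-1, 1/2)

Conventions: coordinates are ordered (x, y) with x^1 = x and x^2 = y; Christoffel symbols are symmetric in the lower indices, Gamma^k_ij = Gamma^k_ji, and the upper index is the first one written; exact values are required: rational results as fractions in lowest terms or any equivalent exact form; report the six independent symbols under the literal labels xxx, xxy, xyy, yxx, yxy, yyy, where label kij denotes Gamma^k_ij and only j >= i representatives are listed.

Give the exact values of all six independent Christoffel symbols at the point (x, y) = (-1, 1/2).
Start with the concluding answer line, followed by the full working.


Answer: Gamma_xxx = -10350/5971, Gamma_xxy = -3756/5971, Gamma_xyy = 45660/5971, Gamma_yxx = -1751/11942, Gamma_yxy = -4288/5971, Gamma_yyy = 2547/5971

E = 253/576, F = -31/48, G = 51/4 at the point
E_x = -4/3, E_y = 3/8, F_x = -9/16, F_y = -17/3, G_x = -35/2, G_y = 1
EG - F^2 = 5971/1152;  g^inv = (1152/5971) * [[51/4, 31/48], [31/48, 253/576]]
first-kind symbols [ij,l] = (1/2)(d_i g_jl + d_j g_il - d_l g_ij): [xx,x] = E_x/2 = -2/3, [xx,y] = F_x - E_y/2 = -3/4, [xy,x] = E_y/2 = 3/16, [xy,y] = G_x/2 = -35/4, [yy,x] = F_y - G_x/2 = 37/12, [yy,y] = G_y/2 = 1/2
Gamma^x_ij = (G*[ij,x] - F*[ij,y])/(EG - F^2), Gamma^y_ij = (E*[ij,y] - F*[ij,x])/(EG - F^2)


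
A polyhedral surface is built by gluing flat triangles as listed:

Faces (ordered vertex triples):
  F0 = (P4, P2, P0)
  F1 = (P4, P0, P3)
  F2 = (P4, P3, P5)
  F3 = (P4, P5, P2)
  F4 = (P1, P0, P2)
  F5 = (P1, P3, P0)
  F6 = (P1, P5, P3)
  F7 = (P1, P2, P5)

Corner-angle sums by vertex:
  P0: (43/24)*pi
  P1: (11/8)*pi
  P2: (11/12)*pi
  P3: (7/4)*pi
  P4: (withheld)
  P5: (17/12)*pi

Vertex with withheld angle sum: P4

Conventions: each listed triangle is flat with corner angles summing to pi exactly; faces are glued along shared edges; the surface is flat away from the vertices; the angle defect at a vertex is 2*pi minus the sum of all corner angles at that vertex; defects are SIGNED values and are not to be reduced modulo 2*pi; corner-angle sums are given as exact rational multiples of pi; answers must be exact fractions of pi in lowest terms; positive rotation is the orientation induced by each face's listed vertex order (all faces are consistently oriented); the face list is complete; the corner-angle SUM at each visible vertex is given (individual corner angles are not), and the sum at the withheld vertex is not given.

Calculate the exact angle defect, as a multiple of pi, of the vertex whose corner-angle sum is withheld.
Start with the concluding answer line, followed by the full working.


Answer: defect(P4) = (5/4)*pi

V = 6, E = 12, F = 8; chi = V - E + F = 2
Gauss-Bonnet: total defect = 2*pi*chi = 4*pi; visible defects sum to (11/4)*pi


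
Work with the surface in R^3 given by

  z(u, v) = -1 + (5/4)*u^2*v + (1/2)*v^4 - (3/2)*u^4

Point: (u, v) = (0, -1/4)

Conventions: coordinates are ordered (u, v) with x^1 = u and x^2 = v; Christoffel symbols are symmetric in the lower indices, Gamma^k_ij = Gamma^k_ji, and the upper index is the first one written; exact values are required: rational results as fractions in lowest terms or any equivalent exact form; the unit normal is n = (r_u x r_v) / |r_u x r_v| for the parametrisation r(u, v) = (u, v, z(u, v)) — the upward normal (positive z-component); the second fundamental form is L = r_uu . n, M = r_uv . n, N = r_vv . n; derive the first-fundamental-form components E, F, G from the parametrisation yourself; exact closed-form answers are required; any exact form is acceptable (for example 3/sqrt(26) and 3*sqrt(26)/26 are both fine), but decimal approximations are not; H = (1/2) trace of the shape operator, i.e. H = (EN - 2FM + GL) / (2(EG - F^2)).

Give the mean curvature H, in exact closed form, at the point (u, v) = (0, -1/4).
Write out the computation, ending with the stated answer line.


z_u = 0, z_v = -1/32, z_uu = -5/8, z_uv = 0, z_vv = 3/8
E = 1, F = 0, G = 1025/1024; answer radicand W^2 = 1025/1024
unnormalised second-form numerators: l = -5/8, m = 0, n = 3/8; L = l/sqrt(1025/1024), and similarly M = m/sqrt(W^2), N = n/sqrt(W^2)
H = (E*n - 2*F*m + G*l) / (2*(EG - F^2)*sqrt(W^2)); E*n - 2*F*m + G*l = -2053/8192, EG - F^2 = 1025/1024, so H = (-2053/16400)/sqrt(1025/1024)

Answer: H = -4106*sqrt(41)/210125
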